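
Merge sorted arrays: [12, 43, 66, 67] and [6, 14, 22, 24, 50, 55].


Take 6 from B
Take 12 from A
Take 14 from B
Take 22 from B
Take 24 from B
Take 43 from A
Take 50 from B
Take 55 from B

Merged: [6, 12, 14, 22, 24, 43, 50, 55, 66, 67]


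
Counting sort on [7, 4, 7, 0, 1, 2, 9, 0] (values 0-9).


Input: [7, 4, 7, 0, 1, 2, 9, 0]
Counts: [2, 1, 1, 0, 1, 0, 0, 2, 0, 1]

Sorted: [0, 0, 1, 2, 4, 7, 7, 9]


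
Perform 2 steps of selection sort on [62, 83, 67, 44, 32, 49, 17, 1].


Initial: [62, 83, 67, 44, 32, 49, 17, 1]
Step 1: min=1 at 7
  Swap: [1, 83, 67, 44, 32, 49, 17, 62]
Step 2: min=17 at 6
  Swap: [1, 17, 67, 44, 32, 49, 83, 62]

After 2 steps: [1, 17, 67, 44, 32, 49, 83, 62]


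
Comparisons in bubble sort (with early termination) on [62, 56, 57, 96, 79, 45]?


Algorithm: bubble sort (with early termination)
Input: [62, 56, 57, 96, 79, 45]
Sorted: [45, 56, 57, 62, 79, 96]

15


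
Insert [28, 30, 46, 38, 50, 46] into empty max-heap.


Insert 28: [28]
Insert 30: [30, 28]
Insert 46: [46, 28, 30]
Insert 38: [46, 38, 30, 28]
Insert 50: [50, 46, 30, 28, 38]
Insert 46: [50, 46, 46, 28, 38, 30]

Final heap: [50, 46, 46, 28, 38, 30]


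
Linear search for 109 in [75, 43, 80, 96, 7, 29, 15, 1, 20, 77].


i=0: 75!=109
i=1: 43!=109
i=2: 80!=109
i=3: 96!=109
i=4: 7!=109
i=5: 29!=109
i=6: 15!=109
i=7: 1!=109
i=8: 20!=109
i=9: 77!=109

Not found, 10 comps


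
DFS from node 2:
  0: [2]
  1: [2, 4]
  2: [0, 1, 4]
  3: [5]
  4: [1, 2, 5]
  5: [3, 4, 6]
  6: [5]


Visit 2, push [4, 1, 0]
Visit 0, push []
Visit 1, push [4]
Visit 4, push [5]
Visit 5, push [6, 3]
Visit 3, push []
Visit 6, push []

DFS order: [2, 0, 1, 4, 5, 3, 6]


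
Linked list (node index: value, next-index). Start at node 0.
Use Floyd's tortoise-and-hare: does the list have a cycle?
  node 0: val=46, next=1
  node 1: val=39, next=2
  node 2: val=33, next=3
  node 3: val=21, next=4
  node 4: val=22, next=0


Floyd's tortoise (slow, +1) and hare (fast, +2):
  init: slow=0, fast=0
  step 1: slow=1, fast=2
  step 2: slow=2, fast=4
  step 3: slow=3, fast=1
  step 4: slow=4, fast=3
  step 5: slow=0, fast=0
  slow == fast at node 0: cycle detected

Cycle: yes


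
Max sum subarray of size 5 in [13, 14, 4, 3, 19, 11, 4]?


[0:5]: 53
[1:6]: 51
[2:7]: 41

Max: 53 at [0:5]


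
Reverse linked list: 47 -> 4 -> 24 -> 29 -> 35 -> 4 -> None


Step 1: curr=47, set curr.next=prev(None) | reversed so far: 47
Step 2: curr=4, set curr.next=prev(47) | reversed so far: 4 -> 47
Step 3: curr=24, set curr.next=prev(4) | reversed so far: 24 -> 4 -> 47
Step 4: curr=29, set curr.next=prev(24) | reversed so far: 29 -> 24 -> 4 -> 47
Step 5: curr=35, set curr.next=prev(29) | reversed so far: 35 -> 29 -> 24 -> 4 -> 47
Step 6: curr=4, set curr.next=prev(35) | reversed so far: 4 -> 35 -> 29 -> 24 -> 4 -> 47

4 -> 35 -> 29 -> 24 -> 4 -> 47 -> None


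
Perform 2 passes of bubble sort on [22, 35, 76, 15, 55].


Initial: [22, 35, 76, 15, 55]
Pass 1: [22, 35, 15, 55, 76] (2 swaps)
Pass 2: [22, 15, 35, 55, 76] (1 swaps)

After 2 passes: [22, 15, 35, 55, 76]


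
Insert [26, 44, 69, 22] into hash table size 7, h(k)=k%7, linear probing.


Insert 26: h=5 -> slot 5
Insert 44: h=2 -> slot 2
Insert 69: h=6 -> slot 6
Insert 22: h=1 -> slot 1

Table: [None, 22, 44, None, None, 26, 69]


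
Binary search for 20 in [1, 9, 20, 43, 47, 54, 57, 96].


Step 1: lo=0, hi=7, mid=3, val=43
Step 2: lo=0, hi=2, mid=1, val=9
Step 3: lo=2, hi=2, mid=2, val=20

Found at index 2


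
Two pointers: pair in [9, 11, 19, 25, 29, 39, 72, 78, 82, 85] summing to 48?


lo=0(9)+hi=9(85)=94
lo=0(9)+hi=8(82)=91
lo=0(9)+hi=7(78)=87
lo=0(9)+hi=6(72)=81
lo=0(9)+hi=5(39)=48

Yes: 9+39=48


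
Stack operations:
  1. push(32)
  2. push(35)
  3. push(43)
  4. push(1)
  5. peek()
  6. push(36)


push(32) -> [32]
push(35) -> [32, 35]
push(43) -> [32, 35, 43]
push(1) -> [32, 35, 43, 1]
peek()->1
push(36) -> [32, 35, 43, 1, 36]

Final stack: [32, 35, 43, 1, 36]


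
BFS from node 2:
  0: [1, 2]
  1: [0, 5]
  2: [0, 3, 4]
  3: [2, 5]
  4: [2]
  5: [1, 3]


Visit 2, enqueue [0, 3, 4]
Visit 0, enqueue [1]
Visit 3, enqueue [5]
Visit 4, enqueue []
Visit 1, enqueue []
Visit 5, enqueue []

BFS order: [2, 0, 3, 4, 1, 5]


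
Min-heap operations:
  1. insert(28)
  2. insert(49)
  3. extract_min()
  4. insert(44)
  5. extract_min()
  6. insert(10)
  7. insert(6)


insert(28) -> [28]
insert(49) -> [28, 49]
extract_min()->28, [49]
insert(44) -> [44, 49]
extract_min()->44, [49]
insert(10) -> [10, 49]
insert(6) -> [6, 49, 10]

Final heap: [6, 49, 10]


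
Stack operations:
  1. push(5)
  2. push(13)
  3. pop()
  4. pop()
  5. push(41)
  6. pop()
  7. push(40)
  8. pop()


push(5) -> [5]
push(13) -> [5, 13]
pop()->13, [5]
pop()->5, []
push(41) -> [41]
pop()->41, []
push(40) -> [40]
pop()->40, []

Final stack: []


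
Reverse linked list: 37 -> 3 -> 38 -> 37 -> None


Step 1: curr=37, set curr.next=prev(None) | reversed so far: 37
Step 2: curr=3, set curr.next=prev(37) | reversed so far: 3 -> 37
Step 3: curr=38, set curr.next=prev(3) | reversed so far: 38 -> 3 -> 37
Step 4: curr=37, set curr.next=prev(38) | reversed so far: 37 -> 38 -> 3 -> 37

37 -> 38 -> 3 -> 37 -> None


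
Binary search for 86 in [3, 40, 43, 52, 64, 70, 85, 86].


Step 1: lo=0, hi=7, mid=3, val=52
Step 2: lo=4, hi=7, mid=5, val=70
Step 3: lo=6, hi=7, mid=6, val=85
Step 4: lo=7, hi=7, mid=7, val=86

Found at index 7


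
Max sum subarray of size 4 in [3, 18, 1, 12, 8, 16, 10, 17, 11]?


[0:4]: 34
[1:5]: 39
[2:6]: 37
[3:7]: 46
[4:8]: 51
[5:9]: 54

Max: 54 at [5:9]


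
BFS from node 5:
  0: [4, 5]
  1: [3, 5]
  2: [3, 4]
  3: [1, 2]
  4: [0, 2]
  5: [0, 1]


Visit 5, enqueue [0, 1]
Visit 0, enqueue [4]
Visit 1, enqueue [3]
Visit 4, enqueue [2]
Visit 3, enqueue []
Visit 2, enqueue []

BFS order: [5, 0, 1, 4, 3, 2]


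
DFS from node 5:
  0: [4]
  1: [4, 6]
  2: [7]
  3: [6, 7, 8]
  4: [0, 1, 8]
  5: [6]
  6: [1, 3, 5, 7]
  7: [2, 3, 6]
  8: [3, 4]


Visit 5, push [6]
Visit 6, push [7, 3, 1]
Visit 1, push [4]
Visit 4, push [8, 0]
Visit 0, push []
Visit 8, push [3]
Visit 3, push [7]
Visit 7, push [2]
Visit 2, push []

DFS order: [5, 6, 1, 4, 0, 8, 3, 7, 2]


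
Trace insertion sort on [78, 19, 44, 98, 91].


Initial: [78, 19, 44, 98, 91]
Insert 19: [19, 78, 44, 98, 91]
Insert 44: [19, 44, 78, 98, 91]
Insert 98: [19, 44, 78, 98, 91]
Insert 91: [19, 44, 78, 91, 98]

Sorted: [19, 44, 78, 91, 98]


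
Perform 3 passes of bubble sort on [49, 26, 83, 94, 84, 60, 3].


Initial: [49, 26, 83, 94, 84, 60, 3]
Pass 1: [26, 49, 83, 84, 60, 3, 94] (4 swaps)
Pass 2: [26, 49, 83, 60, 3, 84, 94] (2 swaps)
Pass 3: [26, 49, 60, 3, 83, 84, 94] (2 swaps)

After 3 passes: [26, 49, 60, 3, 83, 84, 94]


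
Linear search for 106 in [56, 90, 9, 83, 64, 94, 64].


i=0: 56!=106
i=1: 90!=106
i=2: 9!=106
i=3: 83!=106
i=4: 64!=106
i=5: 94!=106
i=6: 64!=106

Not found, 7 comps


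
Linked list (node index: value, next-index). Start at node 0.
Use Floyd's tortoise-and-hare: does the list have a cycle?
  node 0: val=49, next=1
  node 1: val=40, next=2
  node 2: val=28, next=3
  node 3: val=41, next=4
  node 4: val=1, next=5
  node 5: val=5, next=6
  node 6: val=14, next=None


Floyd's tortoise (slow, +1) and hare (fast, +2):
  init: slow=0, fast=0
  step 1: slow=1, fast=2
  step 2: slow=2, fast=4
  step 3: slow=3, fast=6
  step 4: fast -> None, no cycle

Cycle: no


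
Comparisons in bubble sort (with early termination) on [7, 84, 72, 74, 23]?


Algorithm: bubble sort (with early termination)
Input: [7, 84, 72, 74, 23]
Sorted: [7, 23, 72, 74, 84]

10


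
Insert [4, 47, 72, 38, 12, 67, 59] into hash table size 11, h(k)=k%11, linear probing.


Insert 4: h=4 -> slot 4
Insert 47: h=3 -> slot 3
Insert 72: h=6 -> slot 6
Insert 38: h=5 -> slot 5
Insert 12: h=1 -> slot 1
Insert 67: h=1, 1 probes -> slot 2
Insert 59: h=4, 3 probes -> slot 7

Table: [None, 12, 67, 47, 4, 38, 72, 59, None, None, None]


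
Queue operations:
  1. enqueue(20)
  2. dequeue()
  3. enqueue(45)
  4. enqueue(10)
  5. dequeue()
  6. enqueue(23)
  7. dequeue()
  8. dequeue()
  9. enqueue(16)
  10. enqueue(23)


enqueue(20) -> [20]
dequeue()->20, []
enqueue(45) -> [45]
enqueue(10) -> [45, 10]
dequeue()->45, [10]
enqueue(23) -> [10, 23]
dequeue()->10, [23]
dequeue()->23, []
enqueue(16) -> [16]
enqueue(23) -> [16, 23]

Final queue: [16, 23]


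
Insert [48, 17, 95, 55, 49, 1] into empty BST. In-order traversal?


Insert 48: root
Insert 17: L from 48
Insert 95: R from 48
Insert 55: R from 48 -> L from 95
Insert 49: R from 48 -> L from 95 -> L from 55
Insert 1: L from 48 -> L from 17

In-order: [1, 17, 48, 49, 55, 95]


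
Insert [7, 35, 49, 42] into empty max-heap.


Insert 7: [7]
Insert 35: [35, 7]
Insert 49: [49, 7, 35]
Insert 42: [49, 42, 35, 7]

Final heap: [49, 42, 35, 7]


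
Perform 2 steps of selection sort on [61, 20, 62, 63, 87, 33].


Initial: [61, 20, 62, 63, 87, 33]
Step 1: min=20 at 1
  Swap: [20, 61, 62, 63, 87, 33]
Step 2: min=33 at 5
  Swap: [20, 33, 62, 63, 87, 61]

After 2 steps: [20, 33, 62, 63, 87, 61]


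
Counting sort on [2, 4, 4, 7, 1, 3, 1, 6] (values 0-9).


Input: [2, 4, 4, 7, 1, 3, 1, 6]
Counts: [0, 2, 1, 1, 2, 0, 1, 1, 0, 0]

Sorted: [1, 1, 2, 3, 4, 4, 6, 7]


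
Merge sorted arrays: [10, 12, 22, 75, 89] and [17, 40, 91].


Take 10 from A
Take 12 from A
Take 17 from B
Take 22 from A
Take 40 from B
Take 75 from A
Take 89 from A

Merged: [10, 12, 17, 22, 40, 75, 89, 91]


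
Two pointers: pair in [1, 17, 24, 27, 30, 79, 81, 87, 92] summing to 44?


lo=0(1)+hi=8(92)=93
lo=0(1)+hi=7(87)=88
lo=0(1)+hi=6(81)=82
lo=0(1)+hi=5(79)=80
lo=0(1)+hi=4(30)=31
lo=1(17)+hi=4(30)=47
lo=1(17)+hi=3(27)=44

Yes: 17+27=44


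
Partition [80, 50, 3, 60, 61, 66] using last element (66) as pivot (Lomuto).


Pivot: 66
  50 <= 66: swap -> [50, 80, 3, 60, 61, 66]
  3 <= 66: swap -> [50, 3, 80, 60, 61, 66]
  60 <= 66: swap -> [50, 3, 60, 80, 61, 66]
  61 <= 66: swap -> [50, 3, 60, 61, 80, 66]
Place pivot at 4: [50, 3, 60, 61, 66, 80]

Partitioned: [50, 3, 60, 61, 66, 80]


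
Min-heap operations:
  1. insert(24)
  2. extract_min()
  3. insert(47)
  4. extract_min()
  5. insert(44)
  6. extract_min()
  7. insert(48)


insert(24) -> [24]
extract_min()->24, []
insert(47) -> [47]
extract_min()->47, []
insert(44) -> [44]
extract_min()->44, []
insert(48) -> [48]

Final heap: [48]


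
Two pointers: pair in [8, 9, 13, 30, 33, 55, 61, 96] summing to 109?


lo=0(8)+hi=7(96)=104
lo=1(9)+hi=7(96)=105
lo=2(13)+hi=7(96)=109

Yes: 13+96=109


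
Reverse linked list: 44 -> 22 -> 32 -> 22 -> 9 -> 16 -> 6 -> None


Step 1: curr=44, set curr.next=prev(None) | reversed so far: 44
Step 2: curr=22, set curr.next=prev(44) | reversed so far: 22 -> 44
Step 3: curr=32, set curr.next=prev(22) | reversed so far: 32 -> 22 -> 44
Step 4: curr=22, set curr.next=prev(32) | reversed so far: 22 -> 32 -> 22 -> 44
Step 5: curr=9, set curr.next=prev(22) | reversed so far: 9 -> 22 -> 32 -> 22 -> 44
Step 6: curr=16, set curr.next=prev(9) | reversed so far: 16 -> 9 -> 22 -> 32 -> 22 -> 44
Step 7: curr=6, set curr.next=prev(16) | reversed so far: 6 -> 16 -> 9 -> 22 -> 32 -> 22 -> 44

6 -> 16 -> 9 -> 22 -> 32 -> 22 -> 44 -> None


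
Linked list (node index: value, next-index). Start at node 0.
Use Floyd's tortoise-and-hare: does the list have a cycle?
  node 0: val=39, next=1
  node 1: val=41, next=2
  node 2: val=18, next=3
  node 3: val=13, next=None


Floyd's tortoise (slow, +1) and hare (fast, +2):
  init: slow=0, fast=0
  step 1: slow=1, fast=2
  step 2: fast 2->3->None, no cycle

Cycle: no


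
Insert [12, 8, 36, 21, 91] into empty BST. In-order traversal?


Insert 12: root
Insert 8: L from 12
Insert 36: R from 12
Insert 21: R from 12 -> L from 36
Insert 91: R from 12 -> R from 36

In-order: [8, 12, 21, 36, 91]


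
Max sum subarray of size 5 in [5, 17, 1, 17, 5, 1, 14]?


[0:5]: 45
[1:6]: 41
[2:7]: 38

Max: 45 at [0:5]


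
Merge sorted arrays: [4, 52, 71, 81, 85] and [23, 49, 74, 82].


Take 4 from A
Take 23 from B
Take 49 from B
Take 52 from A
Take 71 from A
Take 74 from B
Take 81 from A
Take 82 from B

Merged: [4, 23, 49, 52, 71, 74, 81, 82, 85]


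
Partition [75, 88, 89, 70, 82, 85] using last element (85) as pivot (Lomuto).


Pivot: 85
  75 <= 85: advance i (no swap)
  70 <= 85: swap -> [75, 70, 89, 88, 82, 85]
  82 <= 85: swap -> [75, 70, 82, 88, 89, 85]
Place pivot at 3: [75, 70, 82, 85, 89, 88]

Partitioned: [75, 70, 82, 85, 89, 88]


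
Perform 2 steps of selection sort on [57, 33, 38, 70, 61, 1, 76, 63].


Initial: [57, 33, 38, 70, 61, 1, 76, 63]
Step 1: min=1 at 5
  Swap: [1, 33, 38, 70, 61, 57, 76, 63]
Step 2: min=33 at 1
  Swap: [1, 33, 38, 70, 61, 57, 76, 63]

After 2 steps: [1, 33, 38, 70, 61, 57, 76, 63]


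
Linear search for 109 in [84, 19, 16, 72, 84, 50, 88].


i=0: 84!=109
i=1: 19!=109
i=2: 16!=109
i=3: 72!=109
i=4: 84!=109
i=5: 50!=109
i=6: 88!=109

Not found, 7 comps


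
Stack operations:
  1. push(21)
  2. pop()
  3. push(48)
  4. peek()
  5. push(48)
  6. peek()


push(21) -> [21]
pop()->21, []
push(48) -> [48]
peek()->48
push(48) -> [48, 48]
peek()->48

Final stack: [48, 48]


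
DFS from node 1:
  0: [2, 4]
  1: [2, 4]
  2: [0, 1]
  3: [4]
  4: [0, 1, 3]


Visit 1, push [4, 2]
Visit 2, push [0]
Visit 0, push [4]
Visit 4, push [3]
Visit 3, push []

DFS order: [1, 2, 0, 4, 3]


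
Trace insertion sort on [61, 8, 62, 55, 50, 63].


Initial: [61, 8, 62, 55, 50, 63]
Insert 8: [8, 61, 62, 55, 50, 63]
Insert 62: [8, 61, 62, 55, 50, 63]
Insert 55: [8, 55, 61, 62, 50, 63]
Insert 50: [8, 50, 55, 61, 62, 63]
Insert 63: [8, 50, 55, 61, 62, 63]

Sorted: [8, 50, 55, 61, 62, 63]


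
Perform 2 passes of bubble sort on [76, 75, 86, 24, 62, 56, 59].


Initial: [76, 75, 86, 24, 62, 56, 59]
Pass 1: [75, 76, 24, 62, 56, 59, 86] (5 swaps)
Pass 2: [75, 24, 62, 56, 59, 76, 86] (4 swaps)

After 2 passes: [75, 24, 62, 56, 59, 76, 86]


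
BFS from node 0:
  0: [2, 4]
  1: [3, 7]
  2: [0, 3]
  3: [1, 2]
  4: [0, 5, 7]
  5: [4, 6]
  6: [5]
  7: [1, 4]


Visit 0, enqueue [2, 4]
Visit 2, enqueue [3]
Visit 4, enqueue [5, 7]
Visit 3, enqueue [1]
Visit 5, enqueue [6]
Visit 7, enqueue []
Visit 1, enqueue []
Visit 6, enqueue []

BFS order: [0, 2, 4, 3, 5, 7, 1, 6]


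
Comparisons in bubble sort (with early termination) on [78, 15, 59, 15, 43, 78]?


Algorithm: bubble sort (with early termination)
Input: [78, 15, 59, 15, 43, 78]
Sorted: [15, 15, 43, 59, 78, 78]

12


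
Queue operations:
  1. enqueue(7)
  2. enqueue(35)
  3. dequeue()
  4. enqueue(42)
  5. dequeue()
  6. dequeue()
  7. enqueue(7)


enqueue(7) -> [7]
enqueue(35) -> [7, 35]
dequeue()->7, [35]
enqueue(42) -> [35, 42]
dequeue()->35, [42]
dequeue()->42, []
enqueue(7) -> [7]

Final queue: [7]


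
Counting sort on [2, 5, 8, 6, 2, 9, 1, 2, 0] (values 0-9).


Input: [2, 5, 8, 6, 2, 9, 1, 2, 0]
Counts: [1, 1, 3, 0, 0, 1, 1, 0, 1, 1]

Sorted: [0, 1, 2, 2, 2, 5, 6, 8, 9]


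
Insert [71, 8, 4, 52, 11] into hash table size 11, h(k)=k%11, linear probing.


Insert 71: h=5 -> slot 5
Insert 8: h=8 -> slot 8
Insert 4: h=4 -> slot 4
Insert 52: h=8, 1 probes -> slot 9
Insert 11: h=0 -> slot 0

Table: [11, None, None, None, 4, 71, None, None, 8, 52, None]


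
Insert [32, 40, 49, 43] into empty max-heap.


Insert 32: [32]
Insert 40: [40, 32]
Insert 49: [49, 32, 40]
Insert 43: [49, 43, 40, 32]

Final heap: [49, 43, 40, 32]


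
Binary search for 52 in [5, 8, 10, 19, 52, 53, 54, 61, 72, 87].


Step 1: lo=0, hi=9, mid=4, val=52

Found at index 4


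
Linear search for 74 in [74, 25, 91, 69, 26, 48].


i=0: 74==74 found!

Found at 0, 1 comps


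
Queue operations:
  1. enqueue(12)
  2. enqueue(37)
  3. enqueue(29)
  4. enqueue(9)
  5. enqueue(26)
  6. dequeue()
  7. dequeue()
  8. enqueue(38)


enqueue(12) -> [12]
enqueue(37) -> [12, 37]
enqueue(29) -> [12, 37, 29]
enqueue(9) -> [12, 37, 29, 9]
enqueue(26) -> [12, 37, 29, 9, 26]
dequeue()->12, [37, 29, 9, 26]
dequeue()->37, [29, 9, 26]
enqueue(38) -> [29, 9, 26, 38]

Final queue: [29, 9, 26, 38]


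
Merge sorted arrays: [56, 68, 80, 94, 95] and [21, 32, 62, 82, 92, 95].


Take 21 from B
Take 32 from B
Take 56 from A
Take 62 from B
Take 68 from A
Take 80 from A
Take 82 from B
Take 92 from B
Take 94 from A
Take 95 from A

Merged: [21, 32, 56, 62, 68, 80, 82, 92, 94, 95, 95]


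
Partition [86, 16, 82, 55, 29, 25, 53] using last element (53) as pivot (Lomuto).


Pivot: 53
  16 <= 53: swap -> [16, 86, 82, 55, 29, 25, 53]
  29 <= 53: swap -> [16, 29, 82, 55, 86, 25, 53]
  25 <= 53: swap -> [16, 29, 25, 55, 86, 82, 53]
Place pivot at 3: [16, 29, 25, 53, 86, 82, 55]

Partitioned: [16, 29, 25, 53, 86, 82, 55]


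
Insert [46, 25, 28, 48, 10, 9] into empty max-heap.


Insert 46: [46]
Insert 25: [46, 25]
Insert 28: [46, 25, 28]
Insert 48: [48, 46, 28, 25]
Insert 10: [48, 46, 28, 25, 10]
Insert 9: [48, 46, 28, 25, 10, 9]

Final heap: [48, 46, 28, 25, 10, 9]


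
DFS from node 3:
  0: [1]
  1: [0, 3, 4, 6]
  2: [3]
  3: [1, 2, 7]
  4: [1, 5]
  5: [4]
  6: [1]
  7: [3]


Visit 3, push [7, 2, 1]
Visit 1, push [6, 4, 0]
Visit 0, push []
Visit 4, push [5]
Visit 5, push []
Visit 6, push []
Visit 2, push []
Visit 7, push []

DFS order: [3, 1, 0, 4, 5, 6, 2, 7]


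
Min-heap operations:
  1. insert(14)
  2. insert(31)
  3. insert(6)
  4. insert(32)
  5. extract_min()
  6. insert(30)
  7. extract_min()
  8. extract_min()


insert(14) -> [14]
insert(31) -> [14, 31]
insert(6) -> [6, 31, 14]
insert(32) -> [6, 31, 14, 32]
extract_min()->6, [14, 31, 32]
insert(30) -> [14, 30, 32, 31]
extract_min()->14, [30, 31, 32]
extract_min()->30, [31, 32]

Final heap: [31, 32]


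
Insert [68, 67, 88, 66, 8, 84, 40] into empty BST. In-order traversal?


Insert 68: root
Insert 67: L from 68
Insert 88: R from 68
Insert 66: L from 68 -> L from 67
Insert 8: L from 68 -> L from 67 -> L from 66
Insert 84: R from 68 -> L from 88
Insert 40: L from 68 -> L from 67 -> L from 66 -> R from 8

In-order: [8, 40, 66, 67, 68, 84, 88]


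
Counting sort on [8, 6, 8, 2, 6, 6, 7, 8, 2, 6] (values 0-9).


Input: [8, 6, 8, 2, 6, 6, 7, 8, 2, 6]
Counts: [0, 0, 2, 0, 0, 0, 4, 1, 3, 0]

Sorted: [2, 2, 6, 6, 6, 6, 7, 8, 8, 8]


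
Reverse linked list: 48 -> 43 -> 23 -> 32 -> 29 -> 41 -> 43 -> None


Step 1: curr=48, set curr.next=prev(None) | reversed so far: 48
Step 2: curr=43, set curr.next=prev(48) | reversed so far: 43 -> 48
Step 3: curr=23, set curr.next=prev(43) | reversed so far: 23 -> 43 -> 48
Step 4: curr=32, set curr.next=prev(23) | reversed so far: 32 -> 23 -> 43 -> 48
Step 5: curr=29, set curr.next=prev(32) | reversed so far: 29 -> 32 -> 23 -> 43 -> 48
Step 6: curr=41, set curr.next=prev(29) | reversed so far: 41 -> 29 -> 32 -> 23 -> 43 -> 48
Step 7: curr=43, set curr.next=prev(41) | reversed so far: 43 -> 41 -> 29 -> 32 -> 23 -> 43 -> 48

43 -> 41 -> 29 -> 32 -> 23 -> 43 -> 48 -> None


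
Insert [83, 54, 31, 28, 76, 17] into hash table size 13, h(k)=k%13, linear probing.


Insert 83: h=5 -> slot 5
Insert 54: h=2 -> slot 2
Insert 31: h=5, 1 probes -> slot 6
Insert 28: h=2, 1 probes -> slot 3
Insert 76: h=11 -> slot 11
Insert 17: h=4 -> slot 4

Table: [None, None, 54, 28, 17, 83, 31, None, None, None, None, 76, None]


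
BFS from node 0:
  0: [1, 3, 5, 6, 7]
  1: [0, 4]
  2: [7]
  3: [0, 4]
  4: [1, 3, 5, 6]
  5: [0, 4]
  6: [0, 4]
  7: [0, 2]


Visit 0, enqueue [1, 3, 5, 6, 7]
Visit 1, enqueue [4]
Visit 3, enqueue []
Visit 5, enqueue []
Visit 6, enqueue []
Visit 7, enqueue [2]
Visit 4, enqueue []
Visit 2, enqueue []

BFS order: [0, 1, 3, 5, 6, 7, 4, 2]


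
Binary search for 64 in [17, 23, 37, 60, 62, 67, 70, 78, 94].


Step 1: lo=0, hi=8, mid=4, val=62
Step 2: lo=5, hi=8, mid=6, val=70
Step 3: lo=5, hi=5, mid=5, val=67

Not found


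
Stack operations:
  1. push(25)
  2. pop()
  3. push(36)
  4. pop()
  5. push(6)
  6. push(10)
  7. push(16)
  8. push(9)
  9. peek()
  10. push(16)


push(25) -> [25]
pop()->25, []
push(36) -> [36]
pop()->36, []
push(6) -> [6]
push(10) -> [6, 10]
push(16) -> [6, 10, 16]
push(9) -> [6, 10, 16, 9]
peek()->9
push(16) -> [6, 10, 16, 9, 16]

Final stack: [6, 10, 16, 9, 16]


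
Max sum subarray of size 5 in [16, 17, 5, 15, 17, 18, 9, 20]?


[0:5]: 70
[1:6]: 72
[2:7]: 64
[3:8]: 79

Max: 79 at [3:8]


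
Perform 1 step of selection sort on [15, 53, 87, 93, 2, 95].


Initial: [15, 53, 87, 93, 2, 95]
Step 1: min=2 at 4
  Swap: [2, 53, 87, 93, 15, 95]

After 1 step: [2, 53, 87, 93, 15, 95]


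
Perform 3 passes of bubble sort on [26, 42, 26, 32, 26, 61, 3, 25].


Initial: [26, 42, 26, 32, 26, 61, 3, 25]
Pass 1: [26, 26, 32, 26, 42, 3, 25, 61] (5 swaps)
Pass 2: [26, 26, 26, 32, 3, 25, 42, 61] (3 swaps)
Pass 3: [26, 26, 26, 3, 25, 32, 42, 61] (2 swaps)

After 3 passes: [26, 26, 26, 3, 25, 32, 42, 61]


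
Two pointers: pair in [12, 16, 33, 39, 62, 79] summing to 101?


lo=0(12)+hi=5(79)=91
lo=1(16)+hi=5(79)=95
lo=2(33)+hi=5(79)=112
lo=2(33)+hi=4(62)=95
lo=3(39)+hi=4(62)=101

Yes: 39+62=101


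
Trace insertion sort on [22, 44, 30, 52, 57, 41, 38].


Initial: [22, 44, 30, 52, 57, 41, 38]
Insert 44: [22, 44, 30, 52, 57, 41, 38]
Insert 30: [22, 30, 44, 52, 57, 41, 38]
Insert 52: [22, 30, 44, 52, 57, 41, 38]
Insert 57: [22, 30, 44, 52, 57, 41, 38]
Insert 41: [22, 30, 41, 44, 52, 57, 38]
Insert 38: [22, 30, 38, 41, 44, 52, 57]

Sorted: [22, 30, 38, 41, 44, 52, 57]


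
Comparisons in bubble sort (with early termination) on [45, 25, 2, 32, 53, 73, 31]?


Algorithm: bubble sort (with early termination)
Input: [45, 25, 2, 32, 53, 73, 31]
Sorted: [2, 25, 31, 32, 45, 53, 73]

20


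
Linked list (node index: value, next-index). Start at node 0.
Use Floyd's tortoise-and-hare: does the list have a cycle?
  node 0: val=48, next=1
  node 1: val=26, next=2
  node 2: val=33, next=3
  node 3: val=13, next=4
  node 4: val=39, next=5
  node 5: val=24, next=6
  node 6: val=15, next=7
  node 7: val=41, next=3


Floyd's tortoise (slow, +1) and hare (fast, +2):
  init: slow=0, fast=0
  step 1: slow=1, fast=2
  step 2: slow=2, fast=4
  step 3: slow=3, fast=6
  step 4: slow=4, fast=3
  step 5: slow=5, fast=5
  slow == fast at node 5: cycle detected

Cycle: yes


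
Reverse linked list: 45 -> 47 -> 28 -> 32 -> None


Step 1: curr=45, set curr.next=prev(None) | reversed so far: 45
Step 2: curr=47, set curr.next=prev(45) | reversed so far: 47 -> 45
Step 3: curr=28, set curr.next=prev(47) | reversed so far: 28 -> 47 -> 45
Step 4: curr=32, set curr.next=prev(28) | reversed so far: 32 -> 28 -> 47 -> 45

32 -> 28 -> 47 -> 45 -> None


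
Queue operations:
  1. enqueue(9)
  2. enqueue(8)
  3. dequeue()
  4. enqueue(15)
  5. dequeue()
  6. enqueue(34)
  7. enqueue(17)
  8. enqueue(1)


enqueue(9) -> [9]
enqueue(8) -> [9, 8]
dequeue()->9, [8]
enqueue(15) -> [8, 15]
dequeue()->8, [15]
enqueue(34) -> [15, 34]
enqueue(17) -> [15, 34, 17]
enqueue(1) -> [15, 34, 17, 1]

Final queue: [15, 34, 17, 1]


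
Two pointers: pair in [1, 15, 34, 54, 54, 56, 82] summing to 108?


lo=0(1)+hi=6(82)=83
lo=1(15)+hi=6(82)=97
lo=2(34)+hi=6(82)=116
lo=2(34)+hi=5(56)=90
lo=3(54)+hi=5(56)=110
lo=3(54)+hi=4(54)=108

Yes: 54+54=108


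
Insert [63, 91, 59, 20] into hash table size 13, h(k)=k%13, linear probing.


Insert 63: h=11 -> slot 11
Insert 91: h=0 -> slot 0
Insert 59: h=7 -> slot 7
Insert 20: h=7, 1 probes -> slot 8

Table: [91, None, None, None, None, None, None, 59, 20, None, None, 63, None]


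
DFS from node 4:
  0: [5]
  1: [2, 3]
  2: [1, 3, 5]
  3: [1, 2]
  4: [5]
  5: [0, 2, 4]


Visit 4, push [5]
Visit 5, push [2, 0]
Visit 0, push []
Visit 2, push [3, 1]
Visit 1, push [3]
Visit 3, push []

DFS order: [4, 5, 0, 2, 1, 3]


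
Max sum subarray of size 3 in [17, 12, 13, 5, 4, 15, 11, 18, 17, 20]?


[0:3]: 42
[1:4]: 30
[2:5]: 22
[3:6]: 24
[4:7]: 30
[5:8]: 44
[6:9]: 46
[7:10]: 55

Max: 55 at [7:10]


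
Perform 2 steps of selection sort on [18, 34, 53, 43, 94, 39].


Initial: [18, 34, 53, 43, 94, 39]
Step 1: min=18 at 0
  Swap: [18, 34, 53, 43, 94, 39]
Step 2: min=34 at 1
  Swap: [18, 34, 53, 43, 94, 39]

After 2 steps: [18, 34, 53, 43, 94, 39]


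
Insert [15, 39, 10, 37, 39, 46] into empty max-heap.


Insert 15: [15]
Insert 39: [39, 15]
Insert 10: [39, 15, 10]
Insert 37: [39, 37, 10, 15]
Insert 39: [39, 39, 10, 15, 37]
Insert 46: [46, 39, 39, 15, 37, 10]

Final heap: [46, 39, 39, 15, 37, 10]


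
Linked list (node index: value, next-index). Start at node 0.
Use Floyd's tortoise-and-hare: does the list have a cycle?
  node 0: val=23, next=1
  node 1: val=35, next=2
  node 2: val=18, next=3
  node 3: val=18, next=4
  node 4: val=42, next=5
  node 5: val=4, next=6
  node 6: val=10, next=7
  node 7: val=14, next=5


Floyd's tortoise (slow, +1) and hare (fast, +2):
  init: slow=0, fast=0
  step 1: slow=1, fast=2
  step 2: slow=2, fast=4
  step 3: slow=3, fast=6
  step 4: slow=4, fast=5
  step 5: slow=5, fast=7
  step 6: slow=6, fast=6
  slow == fast at node 6: cycle detected

Cycle: yes


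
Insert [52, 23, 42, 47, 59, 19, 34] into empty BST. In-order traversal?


Insert 52: root
Insert 23: L from 52
Insert 42: L from 52 -> R from 23
Insert 47: L from 52 -> R from 23 -> R from 42
Insert 59: R from 52
Insert 19: L from 52 -> L from 23
Insert 34: L from 52 -> R from 23 -> L from 42

In-order: [19, 23, 34, 42, 47, 52, 59]


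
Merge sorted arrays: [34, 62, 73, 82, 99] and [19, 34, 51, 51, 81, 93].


Take 19 from B
Take 34 from A
Take 34 from B
Take 51 from B
Take 51 from B
Take 62 from A
Take 73 from A
Take 81 from B
Take 82 from A
Take 93 from B

Merged: [19, 34, 34, 51, 51, 62, 73, 81, 82, 93, 99]


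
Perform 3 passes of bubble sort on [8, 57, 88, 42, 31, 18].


Initial: [8, 57, 88, 42, 31, 18]
Pass 1: [8, 57, 42, 31, 18, 88] (3 swaps)
Pass 2: [8, 42, 31, 18, 57, 88] (3 swaps)
Pass 3: [8, 31, 18, 42, 57, 88] (2 swaps)

After 3 passes: [8, 31, 18, 42, 57, 88]


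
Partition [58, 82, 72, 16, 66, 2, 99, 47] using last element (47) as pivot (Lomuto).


Pivot: 47
  16 <= 47: swap -> [16, 82, 72, 58, 66, 2, 99, 47]
  2 <= 47: swap -> [16, 2, 72, 58, 66, 82, 99, 47]
Place pivot at 2: [16, 2, 47, 58, 66, 82, 99, 72]

Partitioned: [16, 2, 47, 58, 66, 82, 99, 72]


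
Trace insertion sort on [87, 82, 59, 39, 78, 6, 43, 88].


Initial: [87, 82, 59, 39, 78, 6, 43, 88]
Insert 82: [82, 87, 59, 39, 78, 6, 43, 88]
Insert 59: [59, 82, 87, 39, 78, 6, 43, 88]
Insert 39: [39, 59, 82, 87, 78, 6, 43, 88]
Insert 78: [39, 59, 78, 82, 87, 6, 43, 88]
Insert 6: [6, 39, 59, 78, 82, 87, 43, 88]
Insert 43: [6, 39, 43, 59, 78, 82, 87, 88]
Insert 88: [6, 39, 43, 59, 78, 82, 87, 88]

Sorted: [6, 39, 43, 59, 78, 82, 87, 88]


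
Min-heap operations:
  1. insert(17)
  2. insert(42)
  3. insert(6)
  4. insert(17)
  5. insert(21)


insert(17) -> [17]
insert(42) -> [17, 42]
insert(6) -> [6, 42, 17]
insert(17) -> [6, 17, 17, 42]
insert(21) -> [6, 17, 17, 42, 21]

Final heap: [6, 17, 17, 42, 21]


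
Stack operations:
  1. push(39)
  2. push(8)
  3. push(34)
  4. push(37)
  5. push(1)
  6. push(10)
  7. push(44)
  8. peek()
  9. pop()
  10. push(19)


push(39) -> [39]
push(8) -> [39, 8]
push(34) -> [39, 8, 34]
push(37) -> [39, 8, 34, 37]
push(1) -> [39, 8, 34, 37, 1]
push(10) -> [39, 8, 34, 37, 1, 10]
push(44) -> [39, 8, 34, 37, 1, 10, 44]
peek()->44
pop()->44, [39, 8, 34, 37, 1, 10]
push(19) -> [39, 8, 34, 37, 1, 10, 19]

Final stack: [39, 8, 34, 37, 1, 10, 19]


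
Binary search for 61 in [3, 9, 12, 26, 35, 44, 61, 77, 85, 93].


Step 1: lo=0, hi=9, mid=4, val=35
Step 2: lo=5, hi=9, mid=7, val=77
Step 3: lo=5, hi=6, mid=5, val=44
Step 4: lo=6, hi=6, mid=6, val=61

Found at index 6


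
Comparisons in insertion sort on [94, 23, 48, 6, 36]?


Algorithm: insertion sort
Input: [94, 23, 48, 6, 36]
Sorted: [6, 23, 36, 48, 94]

9


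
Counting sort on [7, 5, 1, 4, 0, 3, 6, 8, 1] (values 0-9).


Input: [7, 5, 1, 4, 0, 3, 6, 8, 1]
Counts: [1, 2, 0, 1, 1, 1, 1, 1, 1, 0]

Sorted: [0, 1, 1, 3, 4, 5, 6, 7, 8]


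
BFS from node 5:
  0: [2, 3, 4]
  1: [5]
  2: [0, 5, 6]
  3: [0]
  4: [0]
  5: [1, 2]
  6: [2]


Visit 5, enqueue [1, 2]
Visit 1, enqueue []
Visit 2, enqueue [0, 6]
Visit 0, enqueue [3, 4]
Visit 6, enqueue []
Visit 3, enqueue []
Visit 4, enqueue []

BFS order: [5, 1, 2, 0, 6, 3, 4]


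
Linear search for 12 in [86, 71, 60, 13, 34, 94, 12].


i=0: 86!=12
i=1: 71!=12
i=2: 60!=12
i=3: 13!=12
i=4: 34!=12
i=5: 94!=12
i=6: 12==12 found!

Found at 6, 7 comps


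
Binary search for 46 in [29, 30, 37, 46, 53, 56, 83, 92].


Step 1: lo=0, hi=7, mid=3, val=46

Found at index 3


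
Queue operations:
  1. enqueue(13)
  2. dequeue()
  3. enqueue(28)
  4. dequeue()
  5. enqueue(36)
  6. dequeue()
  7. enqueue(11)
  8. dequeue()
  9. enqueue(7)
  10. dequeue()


enqueue(13) -> [13]
dequeue()->13, []
enqueue(28) -> [28]
dequeue()->28, []
enqueue(36) -> [36]
dequeue()->36, []
enqueue(11) -> [11]
dequeue()->11, []
enqueue(7) -> [7]
dequeue()->7, []

Final queue: []


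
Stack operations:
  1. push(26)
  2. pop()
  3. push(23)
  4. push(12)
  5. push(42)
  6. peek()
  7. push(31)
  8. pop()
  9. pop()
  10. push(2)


push(26) -> [26]
pop()->26, []
push(23) -> [23]
push(12) -> [23, 12]
push(42) -> [23, 12, 42]
peek()->42
push(31) -> [23, 12, 42, 31]
pop()->31, [23, 12, 42]
pop()->42, [23, 12]
push(2) -> [23, 12, 2]

Final stack: [23, 12, 2]


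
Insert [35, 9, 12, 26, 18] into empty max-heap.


Insert 35: [35]
Insert 9: [35, 9]
Insert 12: [35, 9, 12]
Insert 26: [35, 26, 12, 9]
Insert 18: [35, 26, 12, 9, 18]

Final heap: [35, 26, 12, 9, 18]


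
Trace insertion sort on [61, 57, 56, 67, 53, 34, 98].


Initial: [61, 57, 56, 67, 53, 34, 98]
Insert 57: [57, 61, 56, 67, 53, 34, 98]
Insert 56: [56, 57, 61, 67, 53, 34, 98]
Insert 67: [56, 57, 61, 67, 53, 34, 98]
Insert 53: [53, 56, 57, 61, 67, 34, 98]
Insert 34: [34, 53, 56, 57, 61, 67, 98]
Insert 98: [34, 53, 56, 57, 61, 67, 98]

Sorted: [34, 53, 56, 57, 61, 67, 98]


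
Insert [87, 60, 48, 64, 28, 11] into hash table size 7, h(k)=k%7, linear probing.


Insert 87: h=3 -> slot 3
Insert 60: h=4 -> slot 4
Insert 48: h=6 -> slot 6
Insert 64: h=1 -> slot 1
Insert 28: h=0 -> slot 0
Insert 11: h=4, 1 probes -> slot 5

Table: [28, 64, None, 87, 60, 11, 48]


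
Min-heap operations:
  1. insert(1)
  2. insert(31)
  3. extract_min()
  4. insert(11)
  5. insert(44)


insert(1) -> [1]
insert(31) -> [1, 31]
extract_min()->1, [31]
insert(11) -> [11, 31]
insert(44) -> [11, 31, 44]

Final heap: [11, 31, 44]


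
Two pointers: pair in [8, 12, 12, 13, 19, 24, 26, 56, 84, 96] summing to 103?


lo=0(8)+hi=9(96)=104
lo=0(8)+hi=8(84)=92
lo=1(12)+hi=8(84)=96
lo=2(12)+hi=8(84)=96
lo=3(13)+hi=8(84)=97
lo=4(19)+hi=8(84)=103

Yes: 19+84=103


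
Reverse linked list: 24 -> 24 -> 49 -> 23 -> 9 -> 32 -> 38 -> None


Step 1: curr=24, set curr.next=prev(None) | reversed so far: 24
Step 2: curr=24, set curr.next=prev(24) | reversed so far: 24 -> 24
Step 3: curr=49, set curr.next=prev(24) | reversed so far: 49 -> 24 -> 24
Step 4: curr=23, set curr.next=prev(49) | reversed so far: 23 -> 49 -> 24 -> 24
Step 5: curr=9, set curr.next=prev(23) | reversed so far: 9 -> 23 -> 49 -> 24 -> 24
Step 6: curr=32, set curr.next=prev(9) | reversed so far: 32 -> 9 -> 23 -> 49 -> 24 -> 24
Step 7: curr=38, set curr.next=prev(32) | reversed so far: 38 -> 32 -> 9 -> 23 -> 49 -> 24 -> 24

38 -> 32 -> 9 -> 23 -> 49 -> 24 -> 24 -> None


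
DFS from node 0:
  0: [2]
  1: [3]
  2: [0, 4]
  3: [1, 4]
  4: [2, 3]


Visit 0, push [2]
Visit 2, push [4]
Visit 4, push [3]
Visit 3, push [1]
Visit 1, push []

DFS order: [0, 2, 4, 3, 1]


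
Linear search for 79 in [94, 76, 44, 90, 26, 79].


i=0: 94!=79
i=1: 76!=79
i=2: 44!=79
i=3: 90!=79
i=4: 26!=79
i=5: 79==79 found!

Found at 5, 6 comps


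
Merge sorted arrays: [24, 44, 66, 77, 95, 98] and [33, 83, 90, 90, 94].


Take 24 from A
Take 33 from B
Take 44 from A
Take 66 from A
Take 77 from A
Take 83 from B
Take 90 from B
Take 90 from B
Take 94 from B

Merged: [24, 33, 44, 66, 77, 83, 90, 90, 94, 95, 98]


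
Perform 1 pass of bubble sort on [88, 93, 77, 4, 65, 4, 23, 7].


Initial: [88, 93, 77, 4, 65, 4, 23, 7]
Pass 1: [88, 77, 4, 65, 4, 23, 7, 93] (6 swaps)

After 1 pass: [88, 77, 4, 65, 4, 23, 7, 93]


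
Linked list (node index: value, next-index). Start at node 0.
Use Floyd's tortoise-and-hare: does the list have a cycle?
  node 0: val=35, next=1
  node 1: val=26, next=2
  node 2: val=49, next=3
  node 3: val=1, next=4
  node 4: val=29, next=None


Floyd's tortoise (slow, +1) and hare (fast, +2):
  init: slow=0, fast=0
  step 1: slow=1, fast=2
  step 2: slow=2, fast=4
  step 3: fast -> None, no cycle

Cycle: no


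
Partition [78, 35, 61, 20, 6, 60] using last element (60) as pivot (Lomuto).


Pivot: 60
  35 <= 60: swap -> [35, 78, 61, 20, 6, 60]
  20 <= 60: swap -> [35, 20, 61, 78, 6, 60]
  6 <= 60: swap -> [35, 20, 6, 78, 61, 60]
Place pivot at 3: [35, 20, 6, 60, 61, 78]

Partitioned: [35, 20, 6, 60, 61, 78]


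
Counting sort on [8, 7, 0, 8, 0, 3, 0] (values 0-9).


Input: [8, 7, 0, 8, 0, 3, 0]
Counts: [3, 0, 0, 1, 0, 0, 0, 1, 2, 0]

Sorted: [0, 0, 0, 3, 7, 8, 8]


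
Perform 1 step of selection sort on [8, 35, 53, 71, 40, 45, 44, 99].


Initial: [8, 35, 53, 71, 40, 45, 44, 99]
Step 1: min=8 at 0
  Swap: [8, 35, 53, 71, 40, 45, 44, 99]

After 1 step: [8, 35, 53, 71, 40, 45, 44, 99]


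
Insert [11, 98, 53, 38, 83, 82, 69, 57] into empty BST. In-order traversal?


Insert 11: root
Insert 98: R from 11
Insert 53: R from 11 -> L from 98
Insert 38: R from 11 -> L from 98 -> L from 53
Insert 83: R from 11 -> L from 98 -> R from 53
Insert 82: R from 11 -> L from 98 -> R from 53 -> L from 83
Insert 69: R from 11 -> L from 98 -> R from 53 -> L from 83 -> L from 82
Insert 57: R from 11 -> L from 98 -> R from 53 -> L from 83 -> L from 82 -> L from 69

In-order: [11, 38, 53, 57, 69, 82, 83, 98]


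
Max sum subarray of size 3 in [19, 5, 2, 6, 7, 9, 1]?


[0:3]: 26
[1:4]: 13
[2:5]: 15
[3:6]: 22
[4:7]: 17

Max: 26 at [0:3]


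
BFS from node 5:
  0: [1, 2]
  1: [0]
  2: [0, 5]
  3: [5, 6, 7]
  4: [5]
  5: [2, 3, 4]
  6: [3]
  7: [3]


Visit 5, enqueue [2, 3, 4]
Visit 2, enqueue [0]
Visit 3, enqueue [6, 7]
Visit 4, enqueue []
Visit 0, enqueue [1]
Visit 6, enqueue []
Visit 7, enqueue []
Visit 1, enqueue []

BFS order: [5, 2, 3, 4, 0, 6, 7, 1]


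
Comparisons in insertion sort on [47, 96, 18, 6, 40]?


Algorithm: insertion sort
Input: [47, 96, 18, 6, 40]
Sorted: [6, 18, 40, 47, 96]

9


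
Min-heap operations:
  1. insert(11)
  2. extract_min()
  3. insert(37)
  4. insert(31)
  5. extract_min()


insert(11) -> [11]
extract_min()->11, []
insert(37) -> [37]
insert(31) -> [31, 37]
extract_min()->31, [37]

Final heap: [37]


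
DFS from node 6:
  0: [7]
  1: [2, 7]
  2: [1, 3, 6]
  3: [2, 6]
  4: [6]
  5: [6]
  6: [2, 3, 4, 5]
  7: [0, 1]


Visit 6, push [5, 4, 3, 2]
Visit 2, push [3, 1]
Visit 1, push [7]
Visit 7, push [0]
Visit 0, push []
Visit 3, push []
Visit 4, push []
Visit 5, push []

DFS order: [6, 2, 1, 7, 0, 3, 4, 5]


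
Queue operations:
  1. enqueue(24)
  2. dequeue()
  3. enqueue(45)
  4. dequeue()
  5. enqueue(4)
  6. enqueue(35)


enqueue(24) -> [24]
dequeue()->24, []
enqueue(45) -> [45]
dequeue()->45, []
enqueue(4) -> [4]
enqueue(35) -> [4, 35]

Final queue: [4, 35]


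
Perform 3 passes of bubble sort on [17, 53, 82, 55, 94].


Initial: [17, 53, 82, 55, 94]
Pass 1: [17, 53, 55, 82, 94] (1 swaps)
Pass 2: [17, 53, 55, 82, 94] (0 swaps)
Pass 3: [17, 53, 55, 82, 94] (0 swaps)

After 3 passes: [17, 53, 55, 82, 94]


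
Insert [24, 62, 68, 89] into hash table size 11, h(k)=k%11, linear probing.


Insert 24: h=2 -> slot 2
Insert 62: h=7 -> slot 7
Insert 68: h=2, 1 probes -> slot 3
Insert 89: h=1 -> slot 1

Table: [None, 89, 24, 68, None, None, None, 62, None, None, None]


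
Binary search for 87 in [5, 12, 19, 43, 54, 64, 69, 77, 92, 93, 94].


Step 1: lo=0, hi=10, mid=5, val=64
Step 2: lo=6, hi=10, mid=8, val=92
Step 3: lo=6, hi=7, mid=6, val=69
Step 4: lo=7, hi=7, mid=7, val=77

Not found


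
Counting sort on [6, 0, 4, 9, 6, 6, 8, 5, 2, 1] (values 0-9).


Input: [6, 0, 4, 9, 6, 6, 8, 5, 2, 1]
Counts: [1, 1, 1, 0, 1, 1, 3, 0, 1, 1]

Sorted: [0, 1, 2, 4, 5, 6, 6, 6, 8, 9]


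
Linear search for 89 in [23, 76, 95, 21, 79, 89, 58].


i=0: 23!=89
i=1: 76!=89
i=2: 95!=89
i=3: 21!=89
i=4: 79!=89
i=5: 89==89 found!

Found at 5, 6 comps


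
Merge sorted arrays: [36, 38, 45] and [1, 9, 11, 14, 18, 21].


Take 1 from B
Take 9 from B
Take 11 from B
Take 14 from B
Take 18 from B
Take 21 from B

Merged: [1, 9, 11, 14, 18, 21, 36, 38, 45]


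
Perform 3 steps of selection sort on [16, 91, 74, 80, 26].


Initial: [16, 91, 74, 80, 26]
Step 1: min=16 at 0
  Swap: [16, 91, 74, 80, 26]
Step 2: min=26 at 4
  Swap: [16, 26, 74, 80, 91]
Step 3: min=74 at 2
  Swap: [16, 26, 74, 80, 91]

After 3 steps: [16, 26, 74, 80, 91]


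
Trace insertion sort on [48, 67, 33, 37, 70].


Initial: [48, 67, 33, 37, 70]
Insert 67: [48, 67, 33, 37, 70]
Insert 33: [33, 48, 67, 37, 70]
Insert 37: [33, 37, 48, 67, 70]
Insert 70: [33, 37, 48, 67, 70]

Sorted: [33, 37, 48, 67, 70]


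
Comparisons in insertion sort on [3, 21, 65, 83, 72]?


Algorithm: insertion sort
Input: [3, 21, 65, 83, 72]
Sorted: [3, 21, 65, 72, 83]

5


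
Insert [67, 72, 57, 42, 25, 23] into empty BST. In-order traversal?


Insert 67: root
Insert 72: R from 67
Insert 57: L from 67
Insert 42: L from 67 -> L from 57
Insert 25: L from 67 -> L from 57 -> L from 42
Insert 23: L from 67 -> L from 57 -> L from 42 -> L from 25

In-order: [23, 25, 42, 57, 67, 72]


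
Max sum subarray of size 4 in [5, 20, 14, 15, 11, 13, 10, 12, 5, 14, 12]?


[0:4]: 54
[1:5]: 60
[2:6]: 53
[3:7]: 49
[4:8]: 46
[5:9]: 40
[6:10]: 41
[7:11]: 43

Max: 60 at [1:5]


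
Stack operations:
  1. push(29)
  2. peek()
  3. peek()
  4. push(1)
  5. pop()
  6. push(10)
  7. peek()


push(29) -> [29]
peek()->29
peek()->29
push(1) -> [29, 1]
pop()->1, [29]
push(10) -> [29, 10]
peek()->10

Final stack: [29, 10]


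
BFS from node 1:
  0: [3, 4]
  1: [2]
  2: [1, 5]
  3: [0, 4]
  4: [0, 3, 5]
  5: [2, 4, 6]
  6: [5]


Visit 1, enqueue [2]
Visit 2, enqueue [5]
Visit 5, enqueue [4, 6]
Visit 4, enqueue [0, 3]
Visit 6, enqueue []
Visit 0, enqueue []
Visit 3, enqueue []

BFS order: [1, 2, 5, 4, 6, 0, 3]


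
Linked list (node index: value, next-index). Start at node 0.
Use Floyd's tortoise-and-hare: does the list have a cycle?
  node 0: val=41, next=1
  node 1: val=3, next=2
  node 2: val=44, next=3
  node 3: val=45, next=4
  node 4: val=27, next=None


Floyd's tortoise (slow, +1) and hare (fast, +2):
  init: slow=0, fast=0
  step 1: slow=1, fast=2
  step 2: slow=2, fast=4
  step 3: fast -> None, no cycle

Cycle: no


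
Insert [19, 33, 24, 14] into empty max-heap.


Insert 19: [19]
Insert 33: [33, 19]
Insert 24: [33, 19, 24]
Insert 14: [33, 19, 24, 14]

Final heap: [33, 19, 24, 14]


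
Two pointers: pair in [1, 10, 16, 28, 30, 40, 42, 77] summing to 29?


lo=0(1)+hi=7(77)=78
lo=0(1)+hi=6(42)=43
lo=0(1)+hi=5(40)=41
lo=0(1)+hi=4(30)=31
lo=0(1)+hi=3(28)=29

Yes: 1+28=29


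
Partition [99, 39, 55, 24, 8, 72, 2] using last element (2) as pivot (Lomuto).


Pivot: 2
Place pivot at 0: [2, 39, 55, 24, 8, 72, 99]

Partitioned: [2, 39, 55, 24, 8, 72, 99]


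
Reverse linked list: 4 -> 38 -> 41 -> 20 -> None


Step 1: curr=4, set curr.next=prev(None) | reversed so far: 4
Step 2: curr=38, set curr.next=prev(4) | reversed so far: 38 -> 4
Step 3: curr=41, set curr.next=prev(38) | reversed so far: 41 -> 38 -> 4
Step 4: curr=20, set curr.next=prev(41) | reversed so far: 20 -> 41 -> 38 -> 4

20 -> 41 -> 38 -> 4 -> None


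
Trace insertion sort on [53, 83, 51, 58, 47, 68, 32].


Initial: [53, 83, 51, 58, 47, 68, 32]
Insert 83: [53, 83, 51, 58, 47, 68, 32]
Insert 51: [51, 53, 83, 58, 47, 68, 32]
Insert 58: [51, 53, 58, 83, 47, 68, 32]
Insert 47: [47, 51, 53, 58, 83, 68, 32]
Insert 68: [47, 51, 53, 58, 68, 83, 32]
Insert 32: [32, 47, 51, 53, 58, 68, 83]

Sorted: [32, 47, 51, 53, 58, 68, 83]
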